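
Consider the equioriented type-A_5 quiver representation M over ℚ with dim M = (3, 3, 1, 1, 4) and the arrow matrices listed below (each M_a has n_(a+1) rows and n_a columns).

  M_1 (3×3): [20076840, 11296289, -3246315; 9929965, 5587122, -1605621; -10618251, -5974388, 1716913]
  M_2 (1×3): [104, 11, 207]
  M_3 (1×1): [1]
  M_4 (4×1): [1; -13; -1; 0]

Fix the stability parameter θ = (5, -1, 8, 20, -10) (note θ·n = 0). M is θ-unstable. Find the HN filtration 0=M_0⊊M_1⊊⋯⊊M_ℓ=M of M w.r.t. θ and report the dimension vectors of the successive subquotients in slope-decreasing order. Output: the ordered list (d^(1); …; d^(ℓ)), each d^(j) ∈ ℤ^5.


Via rank(M_{q-1}∘⋯∘M_p): M ≅ I[1,2]^2, I[1,5], I[5,5]^3.
μ_θ-semistable layers: μ^(1)=6; μ^(2)=2; μ^(3)=-10

((0, 0, 1, 1, 1); (3, 3, 0, 0, 0); (0, 0, 0, 0, 3))


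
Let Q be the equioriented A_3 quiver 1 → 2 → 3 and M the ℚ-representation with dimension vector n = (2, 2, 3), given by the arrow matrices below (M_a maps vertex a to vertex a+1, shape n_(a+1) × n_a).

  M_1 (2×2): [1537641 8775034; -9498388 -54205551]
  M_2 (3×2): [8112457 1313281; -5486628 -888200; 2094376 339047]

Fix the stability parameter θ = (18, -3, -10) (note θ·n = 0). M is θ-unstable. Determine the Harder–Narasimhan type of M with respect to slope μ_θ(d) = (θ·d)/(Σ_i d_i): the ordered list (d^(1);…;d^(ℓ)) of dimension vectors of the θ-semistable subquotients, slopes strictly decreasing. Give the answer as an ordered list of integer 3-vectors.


Barcode: M ≅ I[1,3]^2, I[3,3]. HN layers by μ_θ (2 steps, strictly decreasing):
  μ^(1)=5/3; μ^(2)=-10

((2, 2, 2); (0, 0, 1))


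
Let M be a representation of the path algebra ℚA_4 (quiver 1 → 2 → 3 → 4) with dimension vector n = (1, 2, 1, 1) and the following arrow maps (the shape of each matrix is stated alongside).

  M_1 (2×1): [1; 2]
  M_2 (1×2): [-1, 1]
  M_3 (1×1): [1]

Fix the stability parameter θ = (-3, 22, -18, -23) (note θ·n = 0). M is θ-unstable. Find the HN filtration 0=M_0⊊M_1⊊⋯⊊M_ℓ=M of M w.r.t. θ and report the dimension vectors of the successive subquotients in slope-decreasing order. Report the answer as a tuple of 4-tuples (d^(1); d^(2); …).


Barcode: M ≅ I[1,4], I[2,2]. HN layers by μ_θ (2 steps, strictly decreasing):
  μ^(1)=22; μ^(2)=-11/2

((0, 1, 0, 0); (1, 1, 1, 1))


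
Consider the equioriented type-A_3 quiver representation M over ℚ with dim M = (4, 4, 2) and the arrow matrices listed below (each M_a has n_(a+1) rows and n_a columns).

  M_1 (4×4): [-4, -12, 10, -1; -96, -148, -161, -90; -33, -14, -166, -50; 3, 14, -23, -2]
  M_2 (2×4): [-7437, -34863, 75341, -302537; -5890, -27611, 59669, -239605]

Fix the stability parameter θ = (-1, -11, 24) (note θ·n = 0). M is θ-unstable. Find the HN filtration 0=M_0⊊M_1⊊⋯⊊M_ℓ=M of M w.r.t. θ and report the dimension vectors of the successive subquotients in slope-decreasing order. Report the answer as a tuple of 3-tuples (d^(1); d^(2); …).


Barcode: M ≅ I[1,1], I[1,2], I[1,3]^2, I[2,2]. HN layers by μ_θ (4 steps, strictly decreasing):
  μ^(1)=24; μ^(2)=-1; μ^(3)=-6; μ^(4)=-11

((0, 0, 2); (1, 0, 0); (3, 3, 0); (0, 1, 0))


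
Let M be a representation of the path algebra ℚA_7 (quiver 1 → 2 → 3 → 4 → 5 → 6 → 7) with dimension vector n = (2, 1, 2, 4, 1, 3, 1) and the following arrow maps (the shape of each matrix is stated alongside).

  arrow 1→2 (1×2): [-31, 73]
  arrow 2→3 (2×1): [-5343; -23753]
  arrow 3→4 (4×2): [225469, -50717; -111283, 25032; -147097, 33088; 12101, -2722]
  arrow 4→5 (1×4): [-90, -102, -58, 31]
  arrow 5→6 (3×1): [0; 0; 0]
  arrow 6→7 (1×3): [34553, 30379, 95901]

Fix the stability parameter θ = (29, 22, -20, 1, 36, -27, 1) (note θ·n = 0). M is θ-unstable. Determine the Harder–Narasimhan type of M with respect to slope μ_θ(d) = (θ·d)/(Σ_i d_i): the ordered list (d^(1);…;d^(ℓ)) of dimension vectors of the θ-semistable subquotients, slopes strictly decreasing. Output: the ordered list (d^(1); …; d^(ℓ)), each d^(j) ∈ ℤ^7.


Barcode: M ≅ I[1,1], I[1,5], I[3,4], I[4,4]^2, I[6,6]^2, I[6,7]. HN layers by μ_θ (6 steps, strictly decreasing):
  μ^(1)=36; μ^(2)=29; μ^(3)=8; μ^(4)=1; μ^(5)=-20; μ^(6)=-27

((0, 0, 0, 0, 1, 0, 0); (1, 0, 0, 0, 0, 0, 0); (1, 1, 1, 1, 0, 0, 0); (0, 0, 0, 3, 0, 0, 1); (0, 0, 1, 0, 0, 0, 0); (0, 0, 0, 0, 0, 3, 0))


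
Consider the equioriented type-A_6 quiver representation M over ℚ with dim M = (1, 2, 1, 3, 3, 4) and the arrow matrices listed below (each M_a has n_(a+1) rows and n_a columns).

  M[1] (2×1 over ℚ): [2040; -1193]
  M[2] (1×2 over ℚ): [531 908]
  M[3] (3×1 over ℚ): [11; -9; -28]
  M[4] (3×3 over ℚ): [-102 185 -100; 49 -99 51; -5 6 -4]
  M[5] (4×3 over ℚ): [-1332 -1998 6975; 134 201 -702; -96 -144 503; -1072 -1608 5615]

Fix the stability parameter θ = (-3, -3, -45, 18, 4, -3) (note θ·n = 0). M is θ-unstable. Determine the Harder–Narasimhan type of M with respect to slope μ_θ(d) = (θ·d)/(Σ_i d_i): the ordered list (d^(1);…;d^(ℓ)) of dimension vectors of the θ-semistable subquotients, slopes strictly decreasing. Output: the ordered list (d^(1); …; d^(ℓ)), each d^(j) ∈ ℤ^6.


Barcode: M ≅ I[1,6], I[2,2], I[4,5], I[4,6], I[6,6]^2. HN layers by μ_θ (4 steps, strictly decreasing):
  μ^(1)=11; μ^(2)=19/3; μ^(3)=-3; μ^(4)=-17

((0, 0, 0, 1, 1, 0); (0, 0, 0, 2, 2, 2); (0, 1, 0, 0, 0, 2); (1, 1, 1, 0, 0, 0))


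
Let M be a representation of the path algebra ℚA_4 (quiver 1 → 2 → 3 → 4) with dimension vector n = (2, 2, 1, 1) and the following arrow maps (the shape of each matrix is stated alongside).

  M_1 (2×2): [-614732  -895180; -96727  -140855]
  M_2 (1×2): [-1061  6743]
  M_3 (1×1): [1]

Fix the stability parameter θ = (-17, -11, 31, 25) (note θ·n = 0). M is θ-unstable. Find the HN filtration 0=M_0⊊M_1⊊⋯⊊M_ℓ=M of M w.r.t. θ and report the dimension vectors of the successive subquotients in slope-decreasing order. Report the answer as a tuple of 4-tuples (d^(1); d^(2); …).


Barcode: M ≅ I[1,1], I[1,4], I[2,2]. HN layers by μ_θ (3 steps, strictly decreasing):
  μ^(1)=28; μ^(2)=-11; μ^(3)=-17

((0, 0, 1, 1); (0, 2, 0, 0); (2, 0, 0, 0))


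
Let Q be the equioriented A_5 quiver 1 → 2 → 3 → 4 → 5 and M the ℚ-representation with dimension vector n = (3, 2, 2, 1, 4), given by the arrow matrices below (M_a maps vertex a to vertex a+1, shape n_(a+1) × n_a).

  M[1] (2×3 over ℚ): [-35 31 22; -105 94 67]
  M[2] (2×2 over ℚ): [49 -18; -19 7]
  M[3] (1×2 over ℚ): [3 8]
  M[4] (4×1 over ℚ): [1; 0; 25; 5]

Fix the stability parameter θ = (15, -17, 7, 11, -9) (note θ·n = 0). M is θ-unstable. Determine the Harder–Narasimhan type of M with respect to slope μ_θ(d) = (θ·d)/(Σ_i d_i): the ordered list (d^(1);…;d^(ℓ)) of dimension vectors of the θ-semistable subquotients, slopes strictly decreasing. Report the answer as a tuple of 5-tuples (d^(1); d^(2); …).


Interval decomposition of M: I[1,1], I[1,3], I[1,5], I[5,5]^3.
HN type (ℓ=5): μ^(1)=15; μ^(2)=7; μ^(3)=3; μ^(4)=-1; μ^(5)=-9

((1, 0, 0, 0, 0); (0, 0, 1, 0, 0); (0, 0, 1, 1, 1); (2, 2, 0, 0, 0); (0, 0, 0, 0, 3))


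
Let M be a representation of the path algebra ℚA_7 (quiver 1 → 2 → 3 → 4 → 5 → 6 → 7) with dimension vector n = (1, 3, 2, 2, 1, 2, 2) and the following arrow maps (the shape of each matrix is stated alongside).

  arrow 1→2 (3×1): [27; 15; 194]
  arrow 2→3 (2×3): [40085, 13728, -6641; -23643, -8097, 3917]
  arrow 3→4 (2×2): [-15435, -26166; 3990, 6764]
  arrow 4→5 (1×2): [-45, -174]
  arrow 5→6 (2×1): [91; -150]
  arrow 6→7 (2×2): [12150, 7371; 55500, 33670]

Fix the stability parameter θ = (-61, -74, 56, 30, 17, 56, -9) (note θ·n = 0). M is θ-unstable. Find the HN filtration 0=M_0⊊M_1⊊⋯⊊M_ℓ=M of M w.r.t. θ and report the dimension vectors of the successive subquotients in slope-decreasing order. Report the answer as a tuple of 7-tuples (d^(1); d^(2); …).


Interval decomposition of M: I[1,6], I[2,2], I[2,3], I[4,4], I[6,7], I[7,7].
HN type (ℓ=7): μ^(1)=56; μ^(2)=103/3; μ^(3)=30; μ^(4)=47/2; μ^(5)=-9; μ^(6)=-135/2; μ^(7)=-74

((0, 0, 1, 0, 0, 1, 0); (0, 0, 1, 1, 1, 0, 0); (0, 0, 0, 1, 0, 0, 0); (0, 0, 0, 0, 0, 1, 1); (0, 0, 0, 0, 0, 0, 1); (1, 1, 0, 0, 0, 0, 0); (0, 2, 0, 0, 0, 0, 0))


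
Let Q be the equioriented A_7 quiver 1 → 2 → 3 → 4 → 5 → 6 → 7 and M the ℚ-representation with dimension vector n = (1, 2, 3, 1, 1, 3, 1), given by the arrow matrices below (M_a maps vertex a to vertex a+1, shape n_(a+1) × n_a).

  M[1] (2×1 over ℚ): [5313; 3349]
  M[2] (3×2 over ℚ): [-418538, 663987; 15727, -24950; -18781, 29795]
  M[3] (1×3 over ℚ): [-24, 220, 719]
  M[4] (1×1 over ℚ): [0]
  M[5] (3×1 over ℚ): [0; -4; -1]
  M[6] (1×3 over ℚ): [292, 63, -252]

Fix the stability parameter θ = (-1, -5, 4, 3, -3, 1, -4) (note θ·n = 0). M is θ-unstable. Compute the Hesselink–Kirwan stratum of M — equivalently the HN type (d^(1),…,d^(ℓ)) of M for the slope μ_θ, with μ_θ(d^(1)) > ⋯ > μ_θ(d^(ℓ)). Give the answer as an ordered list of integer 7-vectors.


Via rank(M_{q-1}∘⋯∘M_p): M ≅ I[1,4], I[2,3], I[3,3], I[5,6], I[6,6], I[6,7].
μ_θ-semistable layers: μ^(1)=4; μ^(2)=7/2; μ^(3)=1; μ^(4)=-3/2; μ^(5)=-3; μ^(6)=-5

((0, 0, 2, 0, 0, 0, 0); (0, 0, 1, 1, 0, 0, 0); (0, 0, 0, 0, 0, 2, 0); (0, 0, 0, 0, 0, 1, 1); (1, 1, 0, 0, 1, 0, 0); (0, 1, 0, 0, 0, 0, 0))


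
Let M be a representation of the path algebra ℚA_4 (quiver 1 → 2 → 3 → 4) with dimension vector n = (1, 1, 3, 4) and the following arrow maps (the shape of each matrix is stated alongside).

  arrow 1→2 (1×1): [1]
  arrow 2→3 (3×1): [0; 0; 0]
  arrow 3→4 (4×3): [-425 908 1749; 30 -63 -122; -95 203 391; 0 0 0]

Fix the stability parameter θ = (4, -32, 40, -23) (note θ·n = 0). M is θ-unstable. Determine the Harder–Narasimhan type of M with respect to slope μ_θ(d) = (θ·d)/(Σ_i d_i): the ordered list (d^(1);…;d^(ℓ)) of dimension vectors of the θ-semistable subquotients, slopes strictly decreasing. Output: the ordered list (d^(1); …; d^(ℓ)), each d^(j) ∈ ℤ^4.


Interval decomposition of M: I[1,2], I[3,3], I[3,4]^2, I[4,4]^2.
HN type (ℓ=4): μ^(1)=40; μ^(2)=17/2; μ^(3)=-14; μ^(4)=-23

((0, 0, 1, 0); (0, 0, 2, 2); (1, 1, 0, 0); (0, 0, 0, 2))


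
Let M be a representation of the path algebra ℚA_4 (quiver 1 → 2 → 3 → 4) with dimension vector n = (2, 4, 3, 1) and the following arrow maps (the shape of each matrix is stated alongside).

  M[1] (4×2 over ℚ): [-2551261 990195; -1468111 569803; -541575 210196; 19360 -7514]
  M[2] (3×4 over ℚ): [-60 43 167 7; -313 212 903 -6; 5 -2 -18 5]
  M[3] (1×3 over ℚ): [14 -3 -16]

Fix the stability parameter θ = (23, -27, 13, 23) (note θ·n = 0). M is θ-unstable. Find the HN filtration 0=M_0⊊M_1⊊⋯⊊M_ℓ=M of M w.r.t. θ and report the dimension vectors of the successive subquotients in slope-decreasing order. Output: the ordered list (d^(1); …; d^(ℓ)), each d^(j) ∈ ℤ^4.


Barcode: M ≅ I[1,3], I[1,4], I[2,2], I[2,3]. HN layers by μ_θ (4 steps, strictly decreasing):
  μ^(1)=23; μ^(2)=13; μ^(3)=-2; μ^(4)=-27

((0, 0, 0, 1); (0, 0, 3, 0); (2, 2, 0, 0); (0, 2, 0, 0))


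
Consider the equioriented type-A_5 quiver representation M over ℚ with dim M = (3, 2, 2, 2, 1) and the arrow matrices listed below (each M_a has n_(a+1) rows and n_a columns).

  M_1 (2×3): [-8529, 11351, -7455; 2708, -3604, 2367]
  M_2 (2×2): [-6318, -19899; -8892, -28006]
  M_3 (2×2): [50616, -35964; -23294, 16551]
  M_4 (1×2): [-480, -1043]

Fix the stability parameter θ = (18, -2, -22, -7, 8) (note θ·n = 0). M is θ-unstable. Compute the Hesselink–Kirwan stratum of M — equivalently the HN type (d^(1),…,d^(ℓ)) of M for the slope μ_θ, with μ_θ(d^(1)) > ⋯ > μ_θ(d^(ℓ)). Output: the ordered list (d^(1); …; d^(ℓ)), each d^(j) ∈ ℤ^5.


Interval decomposition of M: I[1,1], I[1,2], I[1,3], I[3,5], I[4,4].
HN type (ℓ=5): μ^(1)=18; μ^(2)=8; μ^(3)=-2; μ^(4)=-7; μ^(5)=-22

((1, 0, 0, 0, 0); (1, 1, 0, 0, 1); (1, 1, 1, 0, 0); (0, 0, 0, 2, 0); (0, 0, 1, 0, 0))


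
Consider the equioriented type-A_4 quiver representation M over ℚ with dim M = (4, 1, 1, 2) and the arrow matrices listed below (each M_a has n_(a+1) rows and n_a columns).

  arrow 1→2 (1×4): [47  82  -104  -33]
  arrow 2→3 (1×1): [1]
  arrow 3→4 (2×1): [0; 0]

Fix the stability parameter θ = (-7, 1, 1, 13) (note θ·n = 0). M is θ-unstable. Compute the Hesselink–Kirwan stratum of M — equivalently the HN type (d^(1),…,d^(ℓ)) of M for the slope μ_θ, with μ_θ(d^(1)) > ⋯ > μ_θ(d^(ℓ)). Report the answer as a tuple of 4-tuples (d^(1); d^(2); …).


Interval decomposition of M: I[1,1]^3, I[1,3], I[4,4]^2.
HN type (ℓ=3): μ^(1)=13; μ^(2)=1; μ^(3)=-7

((0, 0, 0, 2); (0, 1, 1, 0); (4, 0, 0, 0))


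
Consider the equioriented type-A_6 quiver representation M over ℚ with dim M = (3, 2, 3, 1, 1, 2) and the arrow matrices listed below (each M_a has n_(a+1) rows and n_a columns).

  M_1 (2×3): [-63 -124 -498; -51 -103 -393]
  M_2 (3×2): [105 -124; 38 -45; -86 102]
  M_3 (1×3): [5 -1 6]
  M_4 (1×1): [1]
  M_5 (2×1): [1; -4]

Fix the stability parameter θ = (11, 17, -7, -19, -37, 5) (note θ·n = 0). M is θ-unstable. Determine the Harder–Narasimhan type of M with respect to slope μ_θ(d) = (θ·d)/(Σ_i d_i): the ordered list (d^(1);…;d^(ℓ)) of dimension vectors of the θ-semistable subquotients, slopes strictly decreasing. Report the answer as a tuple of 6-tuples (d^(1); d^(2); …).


Interval decomposition of M: I[1,1], I[1,3], I[1,6], I[3,3], I[6,6].
HN type (ℓ=4): μ^(1)=11; μ^(2)=7; μ^(3)=5; μ^(4)=-7

((1, 0, 0, 0, 0, 0); (1, 1, 1, 0, 0, 0); (0, 0, 0, 0, 0, 2); (1, 1, 2, 1, 1, 0))


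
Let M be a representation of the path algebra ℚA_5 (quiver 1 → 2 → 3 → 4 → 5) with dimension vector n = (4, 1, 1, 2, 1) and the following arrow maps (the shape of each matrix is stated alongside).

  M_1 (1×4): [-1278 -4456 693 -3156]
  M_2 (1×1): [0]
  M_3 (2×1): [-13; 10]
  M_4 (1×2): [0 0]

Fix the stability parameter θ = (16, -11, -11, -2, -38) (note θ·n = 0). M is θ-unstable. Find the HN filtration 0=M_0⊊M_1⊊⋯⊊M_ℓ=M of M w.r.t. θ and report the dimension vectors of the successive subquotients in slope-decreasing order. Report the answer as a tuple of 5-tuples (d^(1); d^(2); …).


Barcode: M ≅ I[1,1]^3, I[1,2], I[3,4], I[4,4], I[5,5]. HN layers by μ_θ (5 steps, strictly decreasing):
  μ^(1)=16; μ^(2)=5/2; μ^(3)=-2; μ^(4)=-11; μ^(5)=-38

((3, 0, 0, 0, 0); (1, 1, 0, 0, 0); (0, 0, 0, 2, 0); (0, 0, 1, 0, 0); (0, 0, 0, 0, 1))


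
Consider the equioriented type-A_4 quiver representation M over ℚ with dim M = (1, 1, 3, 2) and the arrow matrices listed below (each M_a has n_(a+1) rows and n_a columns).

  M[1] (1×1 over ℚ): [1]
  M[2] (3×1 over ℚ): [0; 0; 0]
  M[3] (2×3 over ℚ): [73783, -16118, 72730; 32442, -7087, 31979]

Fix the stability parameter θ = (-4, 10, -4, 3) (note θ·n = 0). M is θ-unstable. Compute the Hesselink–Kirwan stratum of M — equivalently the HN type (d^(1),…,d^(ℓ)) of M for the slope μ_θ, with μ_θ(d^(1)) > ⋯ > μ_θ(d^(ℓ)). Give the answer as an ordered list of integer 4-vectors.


Via rank(M_{q-1}∘⋯∘M_p): M ≅ I[1,2], I[3,3], I[3,4]^2.
μ_θ-semistable layers: μ^(1)=10; μ^(2)=3; μ^(3)=-4

((0, 1, 0, 0); (0, 0, 0, 2); (1, 0, 3, 0))


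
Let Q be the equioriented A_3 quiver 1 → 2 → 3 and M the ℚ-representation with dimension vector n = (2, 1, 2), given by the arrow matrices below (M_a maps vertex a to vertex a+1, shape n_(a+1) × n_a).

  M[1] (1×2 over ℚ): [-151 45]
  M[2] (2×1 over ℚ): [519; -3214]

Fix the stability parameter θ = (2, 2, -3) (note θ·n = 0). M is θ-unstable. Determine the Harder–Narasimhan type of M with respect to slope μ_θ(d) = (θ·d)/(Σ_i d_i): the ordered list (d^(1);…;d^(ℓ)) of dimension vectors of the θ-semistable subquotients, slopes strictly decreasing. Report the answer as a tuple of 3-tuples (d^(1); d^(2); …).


Via rank(M_{q-1}∘⋯∘M_p): M ≅ I[1,1], I[1,3], I[3,3].
μ_θ-semistable layers: μ^(1)=2; μ^(2)=1/3; μ^(3)=-3

((1, 0, 0); (1, 1, 1); (0, 0, 1))


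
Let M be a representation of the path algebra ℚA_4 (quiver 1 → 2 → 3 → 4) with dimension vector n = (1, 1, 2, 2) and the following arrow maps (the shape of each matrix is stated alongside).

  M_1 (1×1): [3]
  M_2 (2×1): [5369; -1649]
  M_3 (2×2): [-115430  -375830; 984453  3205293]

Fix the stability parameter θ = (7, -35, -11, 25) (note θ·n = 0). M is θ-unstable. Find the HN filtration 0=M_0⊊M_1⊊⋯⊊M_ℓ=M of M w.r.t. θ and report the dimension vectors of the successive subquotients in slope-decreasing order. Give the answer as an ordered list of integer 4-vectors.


Via rank(M_{q-1}∘⋯∘M_p): M ≅ I[1,3], I[3,4], I[4,4].
μ_θ-semistable layers: μ^(1)=25; μ^(2)=-11; μ^(3)=-14

((0, 0, 0, 2); (0, 0, 2, 0); (1, 1, 0, 0))


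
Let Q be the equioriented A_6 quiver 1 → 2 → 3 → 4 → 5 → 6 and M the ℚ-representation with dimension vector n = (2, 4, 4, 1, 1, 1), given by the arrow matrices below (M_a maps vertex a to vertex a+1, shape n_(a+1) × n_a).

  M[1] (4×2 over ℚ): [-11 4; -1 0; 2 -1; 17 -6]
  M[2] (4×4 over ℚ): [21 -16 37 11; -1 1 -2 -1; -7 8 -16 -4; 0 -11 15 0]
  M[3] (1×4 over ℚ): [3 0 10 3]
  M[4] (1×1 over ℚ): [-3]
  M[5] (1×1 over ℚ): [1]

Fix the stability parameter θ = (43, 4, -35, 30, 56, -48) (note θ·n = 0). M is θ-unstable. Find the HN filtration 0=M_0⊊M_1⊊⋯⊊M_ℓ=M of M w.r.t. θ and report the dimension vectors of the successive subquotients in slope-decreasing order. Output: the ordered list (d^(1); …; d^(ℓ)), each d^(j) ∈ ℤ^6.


Barcode: M ≅ I[1,3], I[1,6], I[2,3]^2. HN layers by μ_θ (3 steps, strictly decreasing):
  μ^(1)=38/3; μ^(2)=4; μ^(3)=-31/2

((0, 0, 0, 1, 1, 1); (2, 2, 2, 0, 0, 0); (0, 2, 2, 0, 0, 0))


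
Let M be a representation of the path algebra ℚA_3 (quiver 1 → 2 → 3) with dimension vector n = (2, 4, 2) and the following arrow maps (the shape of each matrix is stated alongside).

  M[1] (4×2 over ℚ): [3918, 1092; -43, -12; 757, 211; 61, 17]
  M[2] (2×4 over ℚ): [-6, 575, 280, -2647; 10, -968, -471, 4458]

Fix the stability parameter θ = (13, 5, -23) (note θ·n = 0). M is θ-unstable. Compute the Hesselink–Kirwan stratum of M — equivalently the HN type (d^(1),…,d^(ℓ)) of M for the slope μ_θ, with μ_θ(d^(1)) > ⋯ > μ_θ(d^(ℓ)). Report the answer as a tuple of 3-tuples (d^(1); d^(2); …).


Via rank(M_{q-1}∘⋯∘M_p): M ≅ I[1,3]^2, I[2,2]^2.
μ_θ-semistable layers: μ^(1)=5; μ^(2)=-5/3

((0, 2, 0); (2, 2, 2))


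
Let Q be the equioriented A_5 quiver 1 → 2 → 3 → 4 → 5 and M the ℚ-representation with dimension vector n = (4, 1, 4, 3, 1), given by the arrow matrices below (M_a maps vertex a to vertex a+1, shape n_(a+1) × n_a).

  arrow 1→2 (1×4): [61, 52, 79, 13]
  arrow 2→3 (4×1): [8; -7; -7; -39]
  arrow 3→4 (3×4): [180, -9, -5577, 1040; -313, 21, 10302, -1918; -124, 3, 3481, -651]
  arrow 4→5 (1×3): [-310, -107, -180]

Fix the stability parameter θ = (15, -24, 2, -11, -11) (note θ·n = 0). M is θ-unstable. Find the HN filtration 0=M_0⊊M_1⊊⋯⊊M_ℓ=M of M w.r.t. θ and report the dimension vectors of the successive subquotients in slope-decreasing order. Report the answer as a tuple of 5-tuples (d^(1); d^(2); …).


Via rank(M_{q-1}∘⋯∘M_p): M ≅ I[1,1]^3, I[1,5], I[3,3], I[3,4]^2.
μ_θ-semistable layers: μ^(1)=15; μ^(2)=2; μ^(3)=-9/2; μ^(4)=-29/5

((3, 0, 0, 0, 0); (0, 0, 1, 0, 0); (0, 0, 2, 2, 0); (1, 1, 1, 1, 1))


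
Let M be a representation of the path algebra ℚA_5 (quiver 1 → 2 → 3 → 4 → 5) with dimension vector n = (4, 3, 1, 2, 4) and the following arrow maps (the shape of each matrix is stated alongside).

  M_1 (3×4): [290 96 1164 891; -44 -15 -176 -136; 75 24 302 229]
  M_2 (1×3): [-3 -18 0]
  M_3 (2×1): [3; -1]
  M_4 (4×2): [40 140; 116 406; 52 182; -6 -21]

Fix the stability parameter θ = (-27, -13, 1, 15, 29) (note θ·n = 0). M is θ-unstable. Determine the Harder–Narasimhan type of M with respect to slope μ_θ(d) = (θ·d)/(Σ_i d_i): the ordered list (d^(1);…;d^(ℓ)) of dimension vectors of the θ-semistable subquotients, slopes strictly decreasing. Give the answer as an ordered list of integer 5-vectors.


Barcode: M ≅ I[1,1], I[1,2]^2, I[1,5], I[4,4], I[5,5]^3. HN layers by μ_θ (5 steps, strictly decreasing):
  μ^(1)=29; μ^(2)=15; μ^(3)=1; μ^(4)=-13; μ^(5)=-27

((0, 0, 0, 0, 4); (0, 0, 0, 2, 0); (0, 0, 1, 0, 0); (0, 3, 0, 0, 0); (4, 0, 0, 0, 0))


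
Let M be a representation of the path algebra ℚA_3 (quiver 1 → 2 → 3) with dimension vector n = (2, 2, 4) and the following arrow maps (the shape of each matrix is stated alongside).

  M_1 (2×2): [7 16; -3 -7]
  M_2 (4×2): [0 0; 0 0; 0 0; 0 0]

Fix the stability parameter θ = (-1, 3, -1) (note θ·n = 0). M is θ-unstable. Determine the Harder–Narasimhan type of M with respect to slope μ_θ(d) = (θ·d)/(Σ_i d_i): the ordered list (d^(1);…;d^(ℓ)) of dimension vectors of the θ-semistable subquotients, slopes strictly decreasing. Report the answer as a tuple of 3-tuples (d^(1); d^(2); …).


Interval decomposition of M: I[1,2]^2, I[3,3]^4.
HN type (ℓ=2): μ^(1)=3; μ^(2)=-1

((0, 2, 0); (2, 0, 4))


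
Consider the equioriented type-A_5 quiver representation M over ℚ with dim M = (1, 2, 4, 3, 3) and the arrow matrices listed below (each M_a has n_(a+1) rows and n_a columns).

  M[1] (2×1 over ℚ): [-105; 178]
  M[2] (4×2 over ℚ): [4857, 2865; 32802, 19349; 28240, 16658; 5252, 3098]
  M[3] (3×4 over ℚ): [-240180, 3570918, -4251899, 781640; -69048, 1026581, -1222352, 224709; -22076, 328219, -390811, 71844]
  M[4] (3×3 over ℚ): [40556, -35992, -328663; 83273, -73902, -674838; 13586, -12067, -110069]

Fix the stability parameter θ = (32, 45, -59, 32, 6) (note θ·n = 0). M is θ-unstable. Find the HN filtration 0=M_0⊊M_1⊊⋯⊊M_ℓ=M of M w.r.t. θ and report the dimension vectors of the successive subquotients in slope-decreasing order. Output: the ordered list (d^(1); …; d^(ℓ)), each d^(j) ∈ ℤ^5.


Barcode: M ≅ I[1,3], I[2,5], I[3,5]^2. HN layers by μ_θ (4 steps, strictly decreasing):
  μ^(1)=19; μ^(2)=6; μ^(3)=-7; μ^(4)=-59

((0, 0, 0, 3, 3); (1, 1, 1, 0, 0); (0, 1, 1, 0, 0); (0, 0, 2, 0, 0))


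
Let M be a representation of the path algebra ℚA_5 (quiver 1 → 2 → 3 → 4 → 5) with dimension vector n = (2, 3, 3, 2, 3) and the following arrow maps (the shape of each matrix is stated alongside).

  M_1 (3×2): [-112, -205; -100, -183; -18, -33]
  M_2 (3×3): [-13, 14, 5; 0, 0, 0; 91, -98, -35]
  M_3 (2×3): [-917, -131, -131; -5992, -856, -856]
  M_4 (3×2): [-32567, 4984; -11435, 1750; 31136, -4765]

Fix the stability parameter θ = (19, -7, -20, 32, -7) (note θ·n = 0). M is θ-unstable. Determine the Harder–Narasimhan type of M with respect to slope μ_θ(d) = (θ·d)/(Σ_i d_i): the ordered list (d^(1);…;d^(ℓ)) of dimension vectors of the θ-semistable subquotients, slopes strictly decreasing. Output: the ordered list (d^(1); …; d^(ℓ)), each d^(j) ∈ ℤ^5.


Barcode: M ≅ I[1,2], I[1,3], I[2,2], I[3,3], I[3,5], I[4,5], I[5,5]. HN layers by μ_θ (5 steps, strictly decreasing):
  μ^(1)=25/2; μ^(2)=6; μ^(3)=-8/3; μ^(4)=-7; μ^(5)=-20

((0, 0, 0, 2, 2); (1, 1, 0, 0, 0); (1, 1, 1, 0, 0); (0, 1, 0, 0, 1); (0, 0, 2, 0, 0))


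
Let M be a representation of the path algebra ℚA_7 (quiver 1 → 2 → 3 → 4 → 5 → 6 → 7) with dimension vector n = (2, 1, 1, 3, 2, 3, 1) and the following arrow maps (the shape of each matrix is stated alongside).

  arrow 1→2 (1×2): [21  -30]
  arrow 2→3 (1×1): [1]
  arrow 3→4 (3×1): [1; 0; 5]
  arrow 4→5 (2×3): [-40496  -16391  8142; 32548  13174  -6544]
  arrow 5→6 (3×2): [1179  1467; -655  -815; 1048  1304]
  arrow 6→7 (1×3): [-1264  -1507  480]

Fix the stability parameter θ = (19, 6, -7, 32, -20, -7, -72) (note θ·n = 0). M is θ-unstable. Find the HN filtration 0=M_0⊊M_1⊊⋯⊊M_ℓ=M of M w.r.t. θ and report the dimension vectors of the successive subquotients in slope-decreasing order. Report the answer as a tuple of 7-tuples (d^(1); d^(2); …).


Via rank(M_{q-1}∘⋯∘M_p): M ≅ I[1,1], I[1,7], I[4,4], I[4,5], I[6,6]^2.
μ_θ-semistable layers: μ^(1)=32; μ^(2)=19; μ^(3)=6; μ^(4)=-7

((0, 0, 0, 1, 0, 0, 0); (1, 0, 0, 0, 0, 0, 0); (0, 0, 0, 1, 1, 0, 0); (1, 1, 1, 1, 1, 3, 1))


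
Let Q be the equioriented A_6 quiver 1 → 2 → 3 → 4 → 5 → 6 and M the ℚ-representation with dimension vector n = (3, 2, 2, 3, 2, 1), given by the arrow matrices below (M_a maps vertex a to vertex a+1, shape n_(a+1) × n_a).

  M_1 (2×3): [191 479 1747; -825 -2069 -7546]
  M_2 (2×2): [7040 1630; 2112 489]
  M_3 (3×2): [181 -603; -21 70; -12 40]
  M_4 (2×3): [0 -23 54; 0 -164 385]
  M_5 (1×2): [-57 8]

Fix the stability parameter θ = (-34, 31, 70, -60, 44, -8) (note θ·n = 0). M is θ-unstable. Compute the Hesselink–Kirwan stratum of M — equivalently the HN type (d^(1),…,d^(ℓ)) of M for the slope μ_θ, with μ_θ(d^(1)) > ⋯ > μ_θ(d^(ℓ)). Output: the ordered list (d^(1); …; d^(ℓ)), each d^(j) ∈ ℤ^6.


Via rank(M_{q-1}∘⋯∘M_p): M ≅ I[1,1], I[1,2], I[1,4], I[3,6], I[4,5].
μ_θ-semistable layers: μ^(1)=44; μ^(2)=31; μ^(3)=18; μ^(4)=41/3; μ^(5)=5; μ^(6)=-34; μ^(7)=-60

((0, 0, 0, 0, 1, 0); (0, 1, 0, 0, 0, 0); (0, 0, 0, 0, 1, 1); (0, 1, 1, 1, 0, 0); (0, 0, 1, 1, 0, 0); (3, 0, 0, 0, 0, 0); (0, 0, 0, 1, 0, 0))


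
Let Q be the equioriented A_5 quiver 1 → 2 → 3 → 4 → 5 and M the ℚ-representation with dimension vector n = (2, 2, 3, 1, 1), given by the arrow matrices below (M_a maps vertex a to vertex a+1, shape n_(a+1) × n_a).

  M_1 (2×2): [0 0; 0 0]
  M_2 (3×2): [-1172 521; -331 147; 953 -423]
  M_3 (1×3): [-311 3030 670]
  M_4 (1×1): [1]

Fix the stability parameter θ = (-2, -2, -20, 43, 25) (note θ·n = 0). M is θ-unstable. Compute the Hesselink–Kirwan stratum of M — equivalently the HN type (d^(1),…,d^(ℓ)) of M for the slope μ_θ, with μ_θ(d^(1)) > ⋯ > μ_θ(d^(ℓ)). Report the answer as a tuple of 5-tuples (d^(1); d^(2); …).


Interval decomposition of M: I[1,1]^2, I[2,3], I[2,5], I[3,3].
HN type (ℓ=4): μ^(1)=34; μ^(2)=-2; μ^(3)=-11; μ^(4)=-20

((0, 0, 0, 1, 1); (2, 0, 0, 0, 0); (0, 2, 2, 0, 0); (0, 0, 1, 0, 0))


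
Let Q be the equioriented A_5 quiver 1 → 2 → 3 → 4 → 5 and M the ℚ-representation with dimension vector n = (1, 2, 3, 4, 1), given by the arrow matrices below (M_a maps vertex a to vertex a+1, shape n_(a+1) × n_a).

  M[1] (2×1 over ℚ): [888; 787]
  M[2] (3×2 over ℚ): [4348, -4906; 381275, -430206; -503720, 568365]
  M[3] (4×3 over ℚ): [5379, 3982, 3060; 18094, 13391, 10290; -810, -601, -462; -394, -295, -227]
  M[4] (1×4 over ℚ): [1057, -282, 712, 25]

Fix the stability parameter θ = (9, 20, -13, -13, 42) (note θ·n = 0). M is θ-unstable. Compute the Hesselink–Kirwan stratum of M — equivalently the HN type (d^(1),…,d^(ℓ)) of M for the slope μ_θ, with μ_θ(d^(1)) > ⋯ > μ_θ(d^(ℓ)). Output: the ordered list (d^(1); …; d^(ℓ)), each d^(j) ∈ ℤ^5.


Barcode: M ≅ I[1,5], I[2,4], I[3,4], I[4,4]. HN layers by μ_θ (4 steps, strictly decreasing):
  μ^(1)=42; μ^(2)=3/4; μ^(3)=-2; μ^(4)=-13

((0, 0, 0, 0, 1); (1, 1, 1, 1, 0); (0, 1, 1, 1, 0); (0, 0, 1, 2, 0))


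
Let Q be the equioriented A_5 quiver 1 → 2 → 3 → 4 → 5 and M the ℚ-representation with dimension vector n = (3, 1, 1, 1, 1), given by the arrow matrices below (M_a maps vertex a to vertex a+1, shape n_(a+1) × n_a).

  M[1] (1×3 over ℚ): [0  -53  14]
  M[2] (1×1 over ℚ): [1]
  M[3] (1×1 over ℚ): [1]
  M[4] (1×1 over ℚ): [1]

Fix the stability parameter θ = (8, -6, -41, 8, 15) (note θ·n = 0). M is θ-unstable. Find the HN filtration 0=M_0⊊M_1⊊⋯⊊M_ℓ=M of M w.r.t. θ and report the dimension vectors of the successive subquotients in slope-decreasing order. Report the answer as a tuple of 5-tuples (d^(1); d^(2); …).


Interval decomposition of M: I[1,1]^2, I[1,5].
HN type (ℓ=3): μ^(1)=15; μ^(2)=8; μ^(3)=-13

((0, 0, 0, 0, 1); (2, 0, 0, 1, 0); (1, 1, 1, 0, 0))


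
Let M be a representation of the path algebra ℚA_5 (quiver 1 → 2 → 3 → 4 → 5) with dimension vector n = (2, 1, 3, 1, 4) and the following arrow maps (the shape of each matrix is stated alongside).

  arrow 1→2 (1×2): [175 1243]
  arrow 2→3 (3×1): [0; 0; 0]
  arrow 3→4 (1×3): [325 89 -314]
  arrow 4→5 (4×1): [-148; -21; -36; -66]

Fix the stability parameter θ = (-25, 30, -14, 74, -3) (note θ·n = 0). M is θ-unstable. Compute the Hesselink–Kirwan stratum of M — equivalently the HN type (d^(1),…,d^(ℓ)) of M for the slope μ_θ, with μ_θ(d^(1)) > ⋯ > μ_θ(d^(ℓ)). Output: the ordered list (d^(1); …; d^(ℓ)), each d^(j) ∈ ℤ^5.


Via rank(M_{q-1}∘⋯∘M_p): M ≅ I[1,1], I[1,2], I[3,3]^2, I[3,5], I[5,5]^3.
μ_θ-semistable layers: μ^(1)=71/2; μ^(2)=30; μ^(3)=-3; μ^(4)=-14; μ^(5)=-25

((0, 0, 0, 1, 1); (0, 1, 0, 0, 0); (0, 0, 0, 0, 3); (0, 0, 3, 0, 0); (2, 0, 0, 0, 0))


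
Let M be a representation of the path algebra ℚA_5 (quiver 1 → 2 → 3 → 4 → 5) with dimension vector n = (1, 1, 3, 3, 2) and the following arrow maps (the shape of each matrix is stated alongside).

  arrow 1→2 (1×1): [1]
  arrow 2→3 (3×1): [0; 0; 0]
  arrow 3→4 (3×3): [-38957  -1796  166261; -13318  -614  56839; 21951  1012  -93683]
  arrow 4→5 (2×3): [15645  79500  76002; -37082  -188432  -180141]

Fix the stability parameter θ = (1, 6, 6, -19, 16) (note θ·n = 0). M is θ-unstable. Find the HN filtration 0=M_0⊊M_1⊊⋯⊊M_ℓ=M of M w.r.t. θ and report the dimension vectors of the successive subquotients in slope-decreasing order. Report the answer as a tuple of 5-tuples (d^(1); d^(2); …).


Via rank(M_{q-1}∘⋯∘M_p): M ≅ I[1,2], I[3,3], I[3,4], I[3,5], I[4,5].
μ_θ-semistable layers: μ^(1)=16; μ^(2)=6; μ^(3)=1; μ^(4)=-13/2; μ^(5)=-19

((0, 0, 0, 0, 2); (0, 1, 1, 0, 0); (1, 0, 0, 0, 0); (0, 0, 2, 2, 0); (0, 0, 0, 1, 0))


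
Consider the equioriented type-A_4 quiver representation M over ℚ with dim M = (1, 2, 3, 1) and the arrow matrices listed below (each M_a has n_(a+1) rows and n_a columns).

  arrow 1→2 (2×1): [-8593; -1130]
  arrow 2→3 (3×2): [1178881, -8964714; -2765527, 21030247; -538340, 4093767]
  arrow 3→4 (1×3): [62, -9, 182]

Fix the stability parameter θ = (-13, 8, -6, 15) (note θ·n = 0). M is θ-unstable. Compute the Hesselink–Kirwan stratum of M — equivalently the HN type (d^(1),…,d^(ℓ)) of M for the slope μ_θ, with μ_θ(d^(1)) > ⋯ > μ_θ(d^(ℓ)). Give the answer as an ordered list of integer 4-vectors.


Via rank(M_{q-1}∘⋯∘M_p): M ≅ I[1,4], I[2,3], I[3,3].
μ_θ-semistable layers: μ^(1)=15; μ^(2)=1; μ^(3)=-6; μ^(4)=-13

((0, 0, 0, 1); (0, 2, 2, 0); (0, 0, 1, 0); (1, 0, 0, 0))


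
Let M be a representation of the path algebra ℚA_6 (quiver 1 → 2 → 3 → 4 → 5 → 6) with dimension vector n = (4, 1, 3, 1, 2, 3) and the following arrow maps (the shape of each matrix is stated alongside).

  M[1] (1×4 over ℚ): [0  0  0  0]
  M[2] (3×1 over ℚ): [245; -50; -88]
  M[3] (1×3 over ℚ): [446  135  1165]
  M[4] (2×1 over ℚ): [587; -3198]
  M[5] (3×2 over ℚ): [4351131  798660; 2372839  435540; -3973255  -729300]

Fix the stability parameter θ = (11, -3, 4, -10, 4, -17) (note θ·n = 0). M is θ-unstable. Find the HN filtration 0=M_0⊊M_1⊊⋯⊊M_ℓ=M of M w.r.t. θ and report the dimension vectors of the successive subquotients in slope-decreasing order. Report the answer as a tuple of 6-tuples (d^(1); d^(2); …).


Interval decomposition of M: I[1,1]^4, I[2,3], I[3,3], I[3,6], I[5,5], I[6,6]^2.
HN type (ℓ=5): μ^(1)=11; μ^(2)=4; μ^(3)=-3; μ^(4)=-19/4; μ^(5)=-17

((4, 0, 0, 0, 0, 0); (0, 0, 2, 0, 1, 0); (0, 1, 0, 0, 0, 0); (0, 0, 1, 1, 1, 1); (0, 0, 0, 0, 0, 2))


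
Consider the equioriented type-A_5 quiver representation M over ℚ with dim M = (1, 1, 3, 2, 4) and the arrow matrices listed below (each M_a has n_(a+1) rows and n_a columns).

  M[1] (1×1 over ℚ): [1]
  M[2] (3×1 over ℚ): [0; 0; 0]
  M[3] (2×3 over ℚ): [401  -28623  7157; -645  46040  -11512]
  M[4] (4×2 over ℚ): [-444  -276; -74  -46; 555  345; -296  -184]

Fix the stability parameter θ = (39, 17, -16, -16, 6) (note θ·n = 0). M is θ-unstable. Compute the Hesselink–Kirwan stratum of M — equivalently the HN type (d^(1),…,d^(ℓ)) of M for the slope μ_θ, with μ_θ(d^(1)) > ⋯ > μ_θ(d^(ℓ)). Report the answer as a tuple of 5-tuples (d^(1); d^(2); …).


Barcode: M ≅ I[1,2], I[3,3], I[3,4], I[3,5], I[5,5]^3. HN layers by μ_θ (3 steps, strictly decreasing):
  μ^(1)=28; μ^(2)=6; μ^(3)=-16

((1, 1, 0, 0, 0); (0, 0, 0, 0, 4); (0, 0, 3, 2, 0))


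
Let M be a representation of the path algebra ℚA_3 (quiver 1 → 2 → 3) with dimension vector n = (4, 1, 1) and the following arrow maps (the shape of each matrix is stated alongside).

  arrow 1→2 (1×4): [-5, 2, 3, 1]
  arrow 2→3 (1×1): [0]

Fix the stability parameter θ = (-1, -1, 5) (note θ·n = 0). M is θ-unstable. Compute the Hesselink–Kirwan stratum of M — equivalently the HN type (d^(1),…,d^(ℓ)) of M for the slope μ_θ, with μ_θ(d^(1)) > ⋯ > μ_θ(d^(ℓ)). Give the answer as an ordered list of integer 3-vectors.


Via rank(M_{q-1}∘⋯∘M_p): M ≅ I[1,1]^3, I[1,2], I[3,3].
μ_θ-semistable layers: μ^(1)=5; μ^(2)=-1

((0, 0, 1); (4, 1, 0))


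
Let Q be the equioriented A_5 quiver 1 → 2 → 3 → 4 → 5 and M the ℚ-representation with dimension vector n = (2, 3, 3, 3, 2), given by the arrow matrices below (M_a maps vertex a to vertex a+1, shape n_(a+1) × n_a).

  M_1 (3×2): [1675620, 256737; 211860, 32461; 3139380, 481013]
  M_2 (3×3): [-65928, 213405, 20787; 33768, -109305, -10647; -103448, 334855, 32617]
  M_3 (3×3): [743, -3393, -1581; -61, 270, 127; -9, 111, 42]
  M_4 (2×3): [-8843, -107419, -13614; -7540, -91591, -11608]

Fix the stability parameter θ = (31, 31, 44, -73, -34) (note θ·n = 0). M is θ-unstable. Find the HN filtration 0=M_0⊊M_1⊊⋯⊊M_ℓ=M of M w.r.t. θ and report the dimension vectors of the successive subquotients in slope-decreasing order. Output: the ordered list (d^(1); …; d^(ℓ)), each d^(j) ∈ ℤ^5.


Via rank(M_{q-1}∘⋯∘M_p): M ≅ I[1,1], I[1,2], I[2,2], I[2,5], I[3,4], I[3,5].
μ_θ-semistable layers: μ^(1)=31; μ^(2)=-8; μ^(3)=-29/2; μ^(4)=-21

((2, 2, 0, 0, 0); (0, 1, 1, 1, 1); (0, 0, 1, 1, 0); (0, 0, 1, 1, 1))


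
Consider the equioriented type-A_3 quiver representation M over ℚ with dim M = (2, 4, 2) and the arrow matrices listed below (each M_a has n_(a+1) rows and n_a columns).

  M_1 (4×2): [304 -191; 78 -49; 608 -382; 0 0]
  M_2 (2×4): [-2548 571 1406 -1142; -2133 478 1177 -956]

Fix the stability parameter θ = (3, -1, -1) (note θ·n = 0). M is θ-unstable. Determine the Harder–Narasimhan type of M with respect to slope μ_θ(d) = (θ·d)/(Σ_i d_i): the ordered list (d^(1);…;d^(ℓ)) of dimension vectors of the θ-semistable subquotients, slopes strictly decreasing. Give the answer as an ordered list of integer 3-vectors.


Via rank(M_{q-1}∘⋯∘M_p): M ≅ I[1,3]^2, I[2,2]^2.
μ_θ-semistable layers: μ^(1)=1/3; μ^(2)=-1

((2, 2, 2); (0, 2, 0))


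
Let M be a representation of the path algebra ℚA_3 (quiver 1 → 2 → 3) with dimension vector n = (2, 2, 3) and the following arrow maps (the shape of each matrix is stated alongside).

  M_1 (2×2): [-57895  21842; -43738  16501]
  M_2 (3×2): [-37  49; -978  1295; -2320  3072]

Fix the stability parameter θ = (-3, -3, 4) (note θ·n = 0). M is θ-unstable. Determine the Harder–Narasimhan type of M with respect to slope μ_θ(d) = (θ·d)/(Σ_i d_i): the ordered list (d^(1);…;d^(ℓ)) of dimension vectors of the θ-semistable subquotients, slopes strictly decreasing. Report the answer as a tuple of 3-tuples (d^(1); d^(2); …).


Via rank(M_{q-1}∘⋯∘M_p): M ≅ I[1,3]^2, I[3,3].
μ_θ-semistable layers: μ^(1)=4; μ^(2)=-3

((0, 0, 3); (2, 2, 0))


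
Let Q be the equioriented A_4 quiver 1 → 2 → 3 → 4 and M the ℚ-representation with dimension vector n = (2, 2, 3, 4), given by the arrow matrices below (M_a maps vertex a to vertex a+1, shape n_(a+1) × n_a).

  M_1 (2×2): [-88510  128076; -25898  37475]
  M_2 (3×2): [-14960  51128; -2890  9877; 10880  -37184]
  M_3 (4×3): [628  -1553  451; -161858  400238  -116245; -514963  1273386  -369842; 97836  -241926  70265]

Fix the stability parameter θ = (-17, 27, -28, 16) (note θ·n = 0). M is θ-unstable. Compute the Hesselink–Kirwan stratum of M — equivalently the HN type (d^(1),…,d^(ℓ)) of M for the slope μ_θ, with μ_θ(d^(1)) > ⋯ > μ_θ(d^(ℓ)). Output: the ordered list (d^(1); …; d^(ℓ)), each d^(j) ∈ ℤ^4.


Barcode: M ≅ I[1,2], I[1,4], I[3,4]^2, I[4,4]. HN layers by μ_θ (5 steps, strictly decreasing):
  μ^(1)=27; μ^(2)=16; μ^(3)=-1/2; μ^(4)=-17; μ^(5)=-28

((0, 1, 0, 0); (0, 0, 0, 4); (0, 1, 1, 0); (2, 0, 0, 0); (0, 0, 2, 0))


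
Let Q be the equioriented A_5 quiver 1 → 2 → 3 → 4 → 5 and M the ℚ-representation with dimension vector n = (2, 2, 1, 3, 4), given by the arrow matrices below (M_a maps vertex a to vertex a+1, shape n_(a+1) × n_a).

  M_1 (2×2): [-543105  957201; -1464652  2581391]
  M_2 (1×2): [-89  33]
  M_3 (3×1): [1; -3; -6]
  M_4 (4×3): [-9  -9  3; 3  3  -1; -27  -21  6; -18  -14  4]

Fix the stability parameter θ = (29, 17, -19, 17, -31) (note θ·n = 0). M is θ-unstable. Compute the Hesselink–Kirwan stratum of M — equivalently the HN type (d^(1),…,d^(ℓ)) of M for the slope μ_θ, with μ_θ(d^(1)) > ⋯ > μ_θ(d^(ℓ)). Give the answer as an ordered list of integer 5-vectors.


Interval decomposition of M: I[1,2], I[1,4], I[4,5]^2, I[5,5]^2.
HN type (ℓ=5): μ^(1)=23; μ^(2)=17; μ^(3)=9; μ^(4)=-7; μ^(5)=-31

((1, 1, 0, 0, 0); (0, 0, 0, 1, 0); (1, 1, 1, 0, 0); (0, 0, 0, 2, 2); (0, 0, 0, 0, 2))


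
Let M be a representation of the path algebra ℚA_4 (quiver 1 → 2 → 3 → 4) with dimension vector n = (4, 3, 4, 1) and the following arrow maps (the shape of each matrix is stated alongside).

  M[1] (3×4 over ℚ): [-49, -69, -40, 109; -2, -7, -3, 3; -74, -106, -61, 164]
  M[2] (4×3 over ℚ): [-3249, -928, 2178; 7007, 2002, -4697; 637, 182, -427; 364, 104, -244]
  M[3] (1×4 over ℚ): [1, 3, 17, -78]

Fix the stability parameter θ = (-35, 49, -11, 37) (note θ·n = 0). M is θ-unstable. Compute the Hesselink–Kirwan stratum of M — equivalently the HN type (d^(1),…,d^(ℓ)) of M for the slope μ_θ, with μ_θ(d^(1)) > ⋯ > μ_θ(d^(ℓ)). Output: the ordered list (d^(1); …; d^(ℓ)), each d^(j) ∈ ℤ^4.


Interval decomposition of M: I[1,1], I[1,2], I[1,3], I[1,4], I[3,3]^2.
HN type (ℓ=5): μ^(1)=49; μ^(2)=37; μ^(3)=19; μ^(4)=-11; μ^(5)=-35

((0, 1, 0, 0); (0, 0, 0, 1); (0, 2, 2, 0); (0, 0, 2, 0); (4, 0, 0, 0))


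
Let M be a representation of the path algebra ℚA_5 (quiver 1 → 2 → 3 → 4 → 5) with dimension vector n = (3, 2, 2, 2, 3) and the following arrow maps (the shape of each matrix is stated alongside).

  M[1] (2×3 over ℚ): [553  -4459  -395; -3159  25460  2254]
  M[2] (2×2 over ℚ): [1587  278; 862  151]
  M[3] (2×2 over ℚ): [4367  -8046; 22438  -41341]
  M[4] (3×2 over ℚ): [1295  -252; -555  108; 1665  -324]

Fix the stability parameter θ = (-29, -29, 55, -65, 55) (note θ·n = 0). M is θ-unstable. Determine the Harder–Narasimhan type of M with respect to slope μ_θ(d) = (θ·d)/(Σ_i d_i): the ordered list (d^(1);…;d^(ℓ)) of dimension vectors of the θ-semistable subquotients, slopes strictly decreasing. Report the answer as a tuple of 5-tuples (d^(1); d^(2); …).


Barcode: M ≅ I[1,1], I[1,4], I[1,5], I[5,5]^2. HN layers by μ_θ (3 steps, strictly decreasing):
  μ^(1)=55; μ^(2)=-5; μ^(3)=-29

((0, 0, 0, 0, 3); (0, 0, 2, 2, 0); (3, 2, 0, 0, 0))
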